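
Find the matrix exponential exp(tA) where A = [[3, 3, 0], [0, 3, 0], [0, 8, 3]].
e^{tA} = [[e^{3*t}, 3*t*e^{3*t}, 0], [0, e^{3*t}, 0], [0, 8*t*e^{3*t}, e^{3*t}]]

A has Jordan form J = [[3, 1, 0], [0, 3, 0], [0, 0, 3]] with A = PJP^{-1}, so e^{tA} = P e^{tJ} P^{-1}.

For a Jordan block J_k(λ), e^{tJ_k(λ)} = e^{λt} · (I + tN + t^2 N^2/2! + ... + t^{k-1} N^{k-1}/(k-1)!) where N is the nilpotent superdiagonal part.

Assembling the blocks and conjugating back gives the entries of e^{tA} as shown above.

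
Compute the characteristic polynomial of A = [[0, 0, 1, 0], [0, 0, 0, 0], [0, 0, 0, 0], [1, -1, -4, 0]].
χ_A(x) = x^4

xI - A = [[x, 0, -1, 0], [0, x, 0, 0], [0, 0, x, 0], [-1, 1, 4, x]].

Expanding det(xI - A) along the first row:
det(xI - A) = + (x)·det([[x, 0, 0], [0, x, 0], [1, 4, x]]) - (0)·det([[0, 0, 0], [0, x, 0], [-1, 4, x]]) + (-1)·det([[0, x, 0], [0, 0, 0], [-1, 1, x]]) - (0)·det([[0, x, 0], [0, 0, x], [-1, 1, 4]]).

Evaluating gives χ_A(x) = x^4.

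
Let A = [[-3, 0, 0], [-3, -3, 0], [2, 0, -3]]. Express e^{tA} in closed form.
e^{tA} = [[e^{-3*t}, 0, 0], [-3*t*e^{-3*t}, e^{-3*t}, 0], [2*t*e^{-3*t}, 0, e^{-3*t}]]

A has Jordan form J = [[-3, 1, 0], [0, -3, 0], [0, 0, -3]] with A = PJP^{-1}, so e^{tA} = P e^{tJ} P^{-1}.

For a Jordan block J_k(λ), e^{tJ_k(λ)} = e^{λt} · (I + tN + t^2 N^2/2! + ... + t^{k-1} N^{k-1}/(k-1)!) where N is the nilpotent superdiagonal part.

Assembling the blocks and conjugating back gives the entries of e^{tA} as shown above.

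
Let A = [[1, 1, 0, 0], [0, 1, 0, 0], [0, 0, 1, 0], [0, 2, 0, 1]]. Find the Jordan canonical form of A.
J = [[1, 1, 0, 0], [0, 1, 0, 0], [0, 0, 1, 0], [0, 0, 0, 1]]

The characteristic polynomial is det(xI - A) = (x - 1)^4, so the eigenvalues are 1 (algebraic multiplicity 4).

For λ = 1: rank(A - I) = 1, rank((A - I)^2) = 0. The eigenspace has dimension 4 - 1 = 3, so there are 3 Jordan blocks; the rank sequence gives block sizes [2, 1, 1].

Assembling the blocks gives the Jordan form J above.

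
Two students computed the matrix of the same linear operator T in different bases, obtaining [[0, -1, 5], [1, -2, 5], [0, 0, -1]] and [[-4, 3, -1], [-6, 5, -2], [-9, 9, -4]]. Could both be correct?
Two matrices over a field are similar if and only if they have the same invariant factors.

Both A and B have characteristic polynomial (x + 1)^3 and minimal polynomial (x + 1)^2. Computing further, both have invariant factors x + 1, (x + 1)^2. Hence A and B are similar.

Yes.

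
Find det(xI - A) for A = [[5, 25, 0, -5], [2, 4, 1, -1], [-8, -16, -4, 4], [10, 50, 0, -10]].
xI - A = [[x - 5, -25, 0, 5], [-2, x - 4, -1, 1], [8, 16, x + 4, -4], [-10, -50, 0, x + 10]].

Expanding det(xI - A) along the first row:
det(xI - A) = + (x - 5)·det([[x - 4, -1, 1], [16, x + 4, -4], [-50, 0, x + 10]]) - (-25)·det([[-2, -1, 1], [8, x + 4, -4], [-10, 0, x + 10]]) + (0)·det([[-2, x - 4, 1], [8, 16, -4], [-10, -50, x + 10]]) - (5)·det([[-2, x - 4, -1], [8, 16, x + 4], [-10, -50, 0]]).

Evaluating gives χ_A(x) = x^4 + 5x^3 = x^3(x + 5).

χ_A(x) = x^3(x + 5)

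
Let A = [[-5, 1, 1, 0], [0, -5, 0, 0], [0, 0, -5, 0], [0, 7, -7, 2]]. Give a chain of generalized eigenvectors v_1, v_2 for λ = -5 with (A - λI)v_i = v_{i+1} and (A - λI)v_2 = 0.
We seek v_1 ∈ ker((A + 5I)^2) \ ker(A + 5I), then set v_{i+1} = (A + 5I) v_i.

One such chain is v_1 = [[3, 1, 0, -1]]^T, v_2 = [[1, 0, 0, 0]]^T. Check: (A + 5I) v_2 = [[0, 0, 0, 0]]^T = 0.

v_1 = [[3, 1, 0, -1]]^T, v_2 = [[1, 0, 0, 0]]^T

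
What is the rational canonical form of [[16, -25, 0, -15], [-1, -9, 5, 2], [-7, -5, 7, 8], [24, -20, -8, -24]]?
R = [[-4, 0, 0, 0], [0, 0, 0, -4], [0, 1, 0, -9], [0, 0, 1, -6]]

The invariant factors of A (the non-unit diagonal entries of the Smith normal form of xI - A over ℚ[x]) are x + 4, (x + 1)^2(x + 4), each dividing the next. The characteristic polynomial is their product, (x + 1)^2(x + 4)^2.

The rational canonical form is the block-diagonal matrix of companion matrices C(f_i):
R = [[-4, 0, 0, 0], [0, 0, 0, -4], [0, 1, 0, -9], [0, 0, 1, -6]].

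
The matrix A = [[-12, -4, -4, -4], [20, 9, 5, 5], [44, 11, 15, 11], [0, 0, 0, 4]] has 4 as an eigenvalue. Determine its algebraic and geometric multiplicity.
The characteristic polynomial is (x - 4)^4, so the factor x - 4 appears with exponent 4: the algebraic multiplicity is 4.

rank(A - 4I) = 1, so the eigenspace has dimension 4 - 1 = 3: the geometric multiplicity is 3.

Since 3 < 4, A is not diagonalizable.

algebraic multiplicity 4, geometric multiplicity 3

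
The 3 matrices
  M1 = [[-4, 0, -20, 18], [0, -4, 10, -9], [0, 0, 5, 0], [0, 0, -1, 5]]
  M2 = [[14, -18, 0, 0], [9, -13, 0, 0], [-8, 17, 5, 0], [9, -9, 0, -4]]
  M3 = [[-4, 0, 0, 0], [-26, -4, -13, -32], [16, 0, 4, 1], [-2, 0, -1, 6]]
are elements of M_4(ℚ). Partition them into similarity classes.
Characteristic polynomials: χ_{M1} = (x - 5)^2(x + 4)^2, χ_{M2} = (x - 5)^2(x + 4)^2, χ_{M3} = (x - 5)^2(x + 4)^2.

{M1, M2, M3}: invariant factors x + 4, (x - 5)^2(x + 4).

Matrices are similar if and only if their invariant-factor lists agree; the partition into similarity classes is {M1, M2, M3}.

1 class: {M1, M2, M3}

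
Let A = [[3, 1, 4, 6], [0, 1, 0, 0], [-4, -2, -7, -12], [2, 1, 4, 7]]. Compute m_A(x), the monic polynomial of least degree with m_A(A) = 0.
The characteristic polynomial factors as (x - 1)^4. The minimal polynomial is ∏(x - λ)^{k_λ} where k_λ is the size of the largest Jordan block at λ.

For λ = 1: rank(A - I) = 1, and the largest Jordan block has size 2 (the smallest k with rank((A - I)^k) = rank((A - I)^(k+1))).

So m_A(x) = (x - 1)^2.

m_A(x) = (x - 1)^2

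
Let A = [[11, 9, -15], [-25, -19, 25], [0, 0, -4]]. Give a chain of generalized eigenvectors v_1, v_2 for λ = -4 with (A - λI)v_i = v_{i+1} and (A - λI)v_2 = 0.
v_1 = [[1, -3, -1]]^T, v_2 = [[3, -5, 0]]^T

We seek v_1 ∈ ker((A + 4I)^2) \ ker(A + 4I), then set v_{i+1} = (A + 4I) v_i.

One such chain is v_1 = [[1, -3, -1]]^T, v_2 = [[3, -5, 0]]^T. Check: (A + 4I) v_2 = [[0, 0, 0]]^T = 0.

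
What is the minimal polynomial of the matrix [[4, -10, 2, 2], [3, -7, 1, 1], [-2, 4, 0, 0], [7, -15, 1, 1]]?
The characteristic polynomial factors as x^3(x + 2). The minimal polynomial is ∏(x - λ)^{k_λ} where k_λ is the size of the largest Jordan block at λ.

For λ = -2: rank(A + 2I) = 3, and the largest Jordan block has size 1 (the smallest k with rank((A + 2I)^k) = rank((A + 2I)^(k+1))).
For λ = 0: rank(A) = 2, and the largest Jordan block has size 2 (the smallest k with rank(A^k) = rank(A^(k+1))).

So m_A(x) = x^2(x + 2).

m_A(x) = x^2(x + 2)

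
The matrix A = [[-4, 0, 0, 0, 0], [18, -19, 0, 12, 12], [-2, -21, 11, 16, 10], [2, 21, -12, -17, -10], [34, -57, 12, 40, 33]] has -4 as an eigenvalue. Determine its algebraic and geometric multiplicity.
The characteristic polynomial is (x - 5)^2(x + 1)^2(x + 4), so the factor x + 4 appears with exponent 1: the algebraic multiplicity is 1.

rank(A + 4I) = 4, so the eigenspace has dimension 5 - 4 = 1: the geometric multiplicity is 1.

algebraic multiplicity 1, geometric multiplicity 1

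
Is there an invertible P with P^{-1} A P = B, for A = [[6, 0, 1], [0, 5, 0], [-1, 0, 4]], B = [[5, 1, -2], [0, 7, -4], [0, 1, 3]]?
Yes.

Two matrices over a field are similar if and only if they have the same invariant factors.

Both A and B have characteristic polynomial (x - 5)^3 and minimal polynomial (x - 5)^2. Computing further, both have invariant factors x - 5, (x - 5)^2. Hence A and B are similar.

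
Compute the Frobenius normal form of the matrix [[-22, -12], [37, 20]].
The invariant factors of A (the non-unit diagonal entries of the Smith normal form of xI - A over ℚ[x]) are x^2 + 2x + 4, each dividing the next. The characteristic polynomial is their product, x^2 + 2x + 4.

The rational canonical form is the block-diagonal matrix of companion matrices C(f_i):
R = [[0, -4], [1, -2]].

Note the characteristic polynomial does not split into linear factors over ℚ, so A has no Jordan form over ℚ; the rational canonical form exists over any field.

R = [[0, -4], [1, -2]]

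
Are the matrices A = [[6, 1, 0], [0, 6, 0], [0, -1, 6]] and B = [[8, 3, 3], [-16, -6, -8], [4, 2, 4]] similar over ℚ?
trace(A) = 18 but trace(B) = 6. The trace is a similarity invariant, so A and B are not similar.

No.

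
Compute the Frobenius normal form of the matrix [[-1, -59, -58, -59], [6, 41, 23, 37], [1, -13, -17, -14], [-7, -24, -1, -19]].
R = [[0, 0, 0, -25], [1, 0, 0, 20], [0, 1, 0, -14], [0, 0, 1, 4]]

The invariant factors of A (the non-unit diagonal entries of the Smith normal form of xI - A over ℚ[x]) are (x^2 - 2x + 5)^2, each dividing the next. The characteristic polynomial is their product, (x^2 - 2x + 5)^2.

The rational canonical form is the block-diagonal matrix of companion matrices C(f_i):
R = [[0, 0, 0, -25], [1, 0, 0, 20], [0, 1, 0, -14], [0, 0, 1, 4]].

Note the characteristic polynomial does not split into linear factors over ℚ, so A has no Jordan form over ℚ; the rational canonical form exists over any field.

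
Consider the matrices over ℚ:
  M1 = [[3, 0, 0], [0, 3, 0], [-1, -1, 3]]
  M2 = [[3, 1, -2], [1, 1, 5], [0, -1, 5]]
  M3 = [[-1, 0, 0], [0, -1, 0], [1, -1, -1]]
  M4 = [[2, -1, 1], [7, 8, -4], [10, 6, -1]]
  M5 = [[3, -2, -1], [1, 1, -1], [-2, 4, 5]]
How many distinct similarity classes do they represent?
3 classes: {M1}, {M2, M4, M5}, {M3}

Characteristic polynomials: χ_{M1} = (x - 3)^3, χ_{M2} = (x - 3)^3, χ_{M3} = (x + 1)^3, χ_{M4} = (x - 3)^3, χ_{M5} = (x - 3)^3.

{M1}: invariant factors x - 3, (x - 3)^2.

{M2, M4, M5}: invariant factors (x - 3)^3.

{M3}: invariant factors x + 1, (x + 1)^2.

Matrices are similar if and only if their invariant-factor lists agree; the partition into similarity classes is {M1}, {M2, M4, M5}, {M3}.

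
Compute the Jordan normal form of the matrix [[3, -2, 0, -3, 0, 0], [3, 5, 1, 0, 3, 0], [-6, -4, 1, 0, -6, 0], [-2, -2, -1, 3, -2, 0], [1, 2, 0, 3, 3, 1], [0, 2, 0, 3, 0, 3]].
The characteristic polynomial is det(xI - A) = (x - 3)^6, so the eigenvalues are 3 (algebraic multiplicity 6).

For λ = 3: rank(A - 3I) = 4, rank((A - 3I)^2) = 2, rank((A - 3I)^3) = 0. The eigenspace has dimension 6 - 4 = 2, so there are 2 Jordan blocks; the rank sequence gives block sizes [3, 3].

Assembling the blocks gives the Jordan form J above.

J = [[3, 1, 0, 0, 0, 0], [0, 3, 1, 0, 0, 0], [0, 0, 3, 0, 0, 0], [0, 0, 0, 3, 1, 0], [0, 0, 0, 0, 3, 1], [0, 0, 0, 0, 0, 3]]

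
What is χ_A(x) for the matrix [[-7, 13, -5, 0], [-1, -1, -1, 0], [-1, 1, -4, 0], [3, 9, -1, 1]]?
xI - A = [[x + 7, -13, 5, 0], [1, x + 1, 1, 0], [1, -1, x + 4, 0], [-3, -9, 1, x - 1]].

Expanding det(xI - A) along the first row:
det(xI - A) = + (x + 7)·det([[x + 1, 1, 0], [-1, x + 4, 0], [-9, 1, x - 1]]) - (-13)·det([[1, 1, 0], [1, x + 4, 0], [-3, 1, x - 1]]) + (5)·det([[1, x + 1, 0], [1, -1, 0], [-3, -9, x - 1]]) - (0)·det([[1, x + 1, 1], [1, -1, x + 4], [-3, -9, 1]]).

Evaluating gives χ_A(x) = x^4 + 11x^3 + 36x^2 + 16x - 64 = (x - 1)(x + 4)^3.

χ_A(x) = (x - 1)(x + 4)^3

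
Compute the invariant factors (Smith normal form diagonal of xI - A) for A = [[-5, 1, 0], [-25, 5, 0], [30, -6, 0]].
The Jordan structure of A has elementary divisors x^2, x. Arranging the block sizes at each eigenvalue in decreasing order and taking row products gives the invariant factors.

Invariant factors (smallest first, each dividing the next): x, x^2.

Check: the last factor x^2 is the minimal polynomial, and the product x^3 is the characteristic polynomial.

x, x^2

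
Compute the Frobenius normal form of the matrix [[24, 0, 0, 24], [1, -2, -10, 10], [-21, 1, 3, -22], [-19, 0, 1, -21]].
R = [[0, 0, 0, 24], [1, 0, 0, -46], [0, 1, 0, 19], [0, 0, 1, 4]]

The invariant factors of A (the non-unit diagonal entries of the Smith normal form of xI - A over ℚ[x]) are (x - 6)(x - 1)^2(x + 4), each dividing the next. The characteristic polynomial is their product, (x - 6)(x - 1)^2(x + 4).

The rational canonical form is the block-diagonal matrix of companion matrices C(f_i):
R = [[0, 0, 0, 24], [1, 0, 0, -46], [0, 1, 0, 19], [0, 0, 1, 4]].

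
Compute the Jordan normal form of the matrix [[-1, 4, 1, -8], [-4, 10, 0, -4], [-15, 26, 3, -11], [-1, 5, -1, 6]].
J = [[4, 1, 0, 0], [0, 4, 0, 0], [0, 0, 5, 1], [0, 0, 0, 5]]

The characteristic polynomial is det(xI - A) = (x - 5)^2(x - 4)^2, so the eigenvalues are 4 (algebraic multiplicity 2), 5 (algebraic multiplicity 2).

For λ = 4: rank(A - 4I) = 3, rank((A - 4I)^2) = 2. The eigenspace has dimension 4 - 3 = 1, so there is 1 Jordan block; the rank sequence gives block sizes [2].

For λ = 5: rank(A - 5I) = 3, rank((A - 5I)^2) = 2. The eigenspace has dimension 4 - 3 = 1, so there is 1 Jordan block; the rank sequence gives block sizes [2].

Assembling the blocks gives the Jordan form J above.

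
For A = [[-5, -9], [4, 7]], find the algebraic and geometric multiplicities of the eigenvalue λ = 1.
The characteristic polynomial is (x - 1)^2, so the factor x - 1 appears with exponent 2: the algebraic multiplicity is 2.

rank(A - I) = 1, so the eigenspace has dimension 2 - 1 = 1: the geometric multiplicity is 1.

Since 1 < 2, A is not diagonalizable.

algebraic multiplicity 2, geometric multiplicity 1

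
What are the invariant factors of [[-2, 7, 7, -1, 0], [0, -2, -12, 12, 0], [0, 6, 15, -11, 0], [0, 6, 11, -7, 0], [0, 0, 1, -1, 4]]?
x - 4, (x - 4)^2(x + 2)^2

The Jordan structure of A has elementary divisors (x + 2)^2, (x - 4)^2, (x - 4). Arranging the block sizes at each eigenvalue in decreasing order and taking row products gives the invariant factors.

Invariant factors (smallest first, each dividing the next): x - 4, (x - 4)^2(x + 2)^2.

Check: the last factor (x - 4)^2(x + 2)^2 is the minimal polynomial, and the product (x - 4)^3(x + 2)^2 is the characteristic polynomial.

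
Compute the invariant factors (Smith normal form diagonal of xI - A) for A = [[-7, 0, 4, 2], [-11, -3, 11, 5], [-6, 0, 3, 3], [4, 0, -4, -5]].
The Jordan structure of A has elementary divisors (x + 3)^3, (x + 3). Arranging the block sizes at each eigenvalue in decreasing order and taking row products gives the invariant factors.

Invariant factors (smallest first, each dividing the next): x + 3, (x + 3)^3.

Check: the last factor (x + 3)^3 is the minimal polynomial, and the product (x + 3)^4 is the characteristic polynomial.

x + 3, (x + 3)^3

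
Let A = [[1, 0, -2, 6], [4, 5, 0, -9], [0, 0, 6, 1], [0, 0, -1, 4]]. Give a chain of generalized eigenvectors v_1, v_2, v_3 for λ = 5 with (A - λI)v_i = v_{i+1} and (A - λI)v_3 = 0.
We seek v_1 ∈ ker((A - 5I)^3) \ ker((A - 5I)^2), then set v_{i+1} = (A - 5I) v_i.

One such chain is v_1 = [[2, -2, 0, 1]]^T, v_2 = [[-2, -1, 1, -1]]^T, v_3 = [[0, 1, 0, 0]]^T. Check: (A - 5I) v_3 = [[0, 0, 0, 0]]^T = 0.

v_1 = [[2, -2, 0, 1]]^T, v_2 = [[-2, -1, 1, -1]]^T, v_3 = [[0, 1, 0, 0]]^T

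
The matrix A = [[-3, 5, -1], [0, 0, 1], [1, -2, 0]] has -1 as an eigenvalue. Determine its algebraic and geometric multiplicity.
The characteristic polynomial is (x + 1)^3, so the factor x + 1 appears with exponent 3: the algebraic multiplicity is 3.

rank(A + I) = 2, so the eigenspace has dimension 3 - 2 = 1: the geometric multiplicity is 1.

Since 1 < 3, A is not diagonalizable.

algebraic multiplicity 3, geometric multiplicity 1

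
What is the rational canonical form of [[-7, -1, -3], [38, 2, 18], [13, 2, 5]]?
R = [[0, 0, -12], [1, 0, -2], [0, 1, 0]]

The invariant factors of A (the non-unit diagonal entries of the Smith normal form of xI - A over ℚ[x]) are (x + 2)(x^2 - 2x + 6), each dividing the next. The characteristic polynomial is their product, (x + 2)(x^2 - 2x + 6).

The rational canonical form is the block-diagonal matrix of companion matrices C(f_i):
R = [[0, 0, -12], [1, 0, -2], [0, 1, 0]].

Note the characteristic polynomial does not split into linear factors over ℚ, so A has no Jordan form over ℚ; the rational canonical form exists over any field.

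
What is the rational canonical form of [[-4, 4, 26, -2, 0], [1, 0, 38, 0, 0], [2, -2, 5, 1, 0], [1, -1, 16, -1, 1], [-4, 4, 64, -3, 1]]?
The invariant factors of A (the non-unit diagonal entries of the Smith normal form of xI - A over ℚ[x]) are (x - 1)(x^2 - 6)^2, each dividing the next. The characteristic polynomial is their product, (x - 1)(x^2 - 6)^2.

The rational canonical form is the block-diagonal matrix of companion matrices C(f_i):
R = [[0, 0, 0, 0, 36], [1, 0, 0, 0, -36], [0, 1, 0, 0, -12], [0, 0, 1, 0, 12], [0, 0, 0, 1, 1]].

Note the characteristic polynomial does not split into linear factors over ℚ, so A has no Jordan form over ℚ; the rational canonical form exists over any field.

R = [[0, 0, 0, 0, 36], [1, 0, 0, 0, -36], [0, 1, 0, 0, -12], [0, 0, 1, 0, 12], [0, 0, 0, 1, 1]]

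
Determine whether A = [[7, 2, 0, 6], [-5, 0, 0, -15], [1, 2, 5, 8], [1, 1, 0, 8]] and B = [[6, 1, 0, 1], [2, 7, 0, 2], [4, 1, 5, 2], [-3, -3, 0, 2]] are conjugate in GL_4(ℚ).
Two matrices over a field are similar if and only if they have the same invariant factors.

Both A and B have characteristic polynomial (x - 5)^4 and minimal polynomial (x - 5)^2. Computing further, both have invariant factors (x - 5)^2, (x - 5)^2. Hence A and B are similar.

Yes.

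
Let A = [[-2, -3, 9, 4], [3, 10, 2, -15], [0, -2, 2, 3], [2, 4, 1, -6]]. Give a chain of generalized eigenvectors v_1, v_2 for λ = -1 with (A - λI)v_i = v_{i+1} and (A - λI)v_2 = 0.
We seek v_1 ∈ ker((A + I)^2) \ ker(A + I), then set v_{i+1} = (A + I) v_i.

One such chain is v_1 = [[1, 0, 0, 0]]^T, v_2 = [[-1, 3, 0, 2]]^T. Check: (A + I) v_2 = [[0, 0, 0, 0]]^T = 0.

v_1 = [[1, 0, 0, 0]]^T, v_2 = [[-1, 3, 0, 2]]^T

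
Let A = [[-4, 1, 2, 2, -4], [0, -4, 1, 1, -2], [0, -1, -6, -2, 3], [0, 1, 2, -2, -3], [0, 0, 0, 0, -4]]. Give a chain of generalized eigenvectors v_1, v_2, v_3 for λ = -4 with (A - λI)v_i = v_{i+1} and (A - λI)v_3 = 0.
We seek v_1 ∈ ker((A + 4I)^3) \ ker((A + 4I)^2), then set v_{i+1} = (A + 4I) v_i.

One such chain is v_1 = [[0, -2, 1, 0, 0]]^T, v_2 = [[0, 1, 0, 0, 0]]^T, v_3 = [[1, 0, -1, 1, 0]]^T. Check: (A + 4I) v_3 = [[0, 0, 0, 0, 0]]^T = 0.

v_1 = [[0, -2, 1, 0, 0]]^T, v_2 = [[0, 1, 0, 0, 0]]^T, v_3 = [[1, 0, -1, 1, 0]]^T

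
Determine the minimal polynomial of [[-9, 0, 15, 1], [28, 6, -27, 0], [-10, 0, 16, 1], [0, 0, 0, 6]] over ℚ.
m_A(x) = (x - 6)^3(x - 1)

The characteristic polynomial factors as (x - 6)^3(x - 1). The minimal polynomial is ∏(x - λ)^{k_λ} where k_λ is the size of the largest Jordan block at λ.

For λ = 1: rank(A - I) = 3, and the largest Jordan block has size 1 (the smallest k with rank((A - I)^k) = rank((A - I)^(k+1))).
For λ = 6: rank(A - 6I) = 3, and the largest Jordan block has size 3 (the smallest k with rank((A - 6I)^k) = rank((A - 6I)^(k+1))).

So m_A(x) = (x - 6)^3(x - 1).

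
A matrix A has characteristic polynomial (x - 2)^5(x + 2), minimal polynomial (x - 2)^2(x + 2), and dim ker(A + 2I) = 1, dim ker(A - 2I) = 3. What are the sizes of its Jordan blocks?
Jordan blocks: (-2, 1), (2, 2), (2, 2), (2, 1)

λ = -2: algebraic multiplicity 1 (exponent in χ_A), largest block size 1 (exponent in m_A), 1 block (geometric multiplicity). This forces block sizes [1].
λ = 2: algebraic multiplicity 5 (exponent in χ_A), largest block size 2 (exponent in m_A), 3 blocks (geometric multiplicity). These force block sizes [2, 2, 1].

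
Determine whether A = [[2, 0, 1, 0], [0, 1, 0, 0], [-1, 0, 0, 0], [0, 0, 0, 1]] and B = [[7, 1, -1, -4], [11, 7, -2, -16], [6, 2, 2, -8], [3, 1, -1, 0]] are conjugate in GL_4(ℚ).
No.

trace(A) = 4 but trace(B) = 16. The trace is a similarity invariant, so A and B are not similar.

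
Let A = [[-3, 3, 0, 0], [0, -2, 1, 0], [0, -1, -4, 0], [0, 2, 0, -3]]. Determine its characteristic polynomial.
xI - A = [[x + 3, -3, 0, 0], [0, x + 2, -1, 0], [0, 1, x + 4, 0], [0, -2, 0, x + 3]].

Expanding det(xI - A) along the first row:
det(xI - A) = + (x + 3)·det([[x + 2, -1, 0], [1, x + 4, 0], [-2, 0, x + 3]]) - (-3)·det([[0, -1, 0], [0, x + 4, 0], [0, 0, x + 3]]) + (0)·det([[0, x + 2, 0], [0, 1, 0], [0, -2, x + 3]]) - (0)·det([[0, x + 2, -1], [0, 1, x + 4], [0, -2, 0]]).

Evaluating gives χ_A(x) = x^4 + 12x^3 + 54x^2 + 108x + 81 = (x + 3)^4.

χ_A(x) = (x + 3)^4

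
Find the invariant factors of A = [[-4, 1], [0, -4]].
The Jordan structure of A has elementary divisors (x + 4)^2. Arranging the block sizes at each eigenvalue in decreasing order and taking row products gives the invariant factors.

Invariant factors (smallest first, each dividing the next): (x + 4)^2.

Check: the last factor (x + 4)^2 is the minimal polynomial, and the product (x + 4)^2 is the characteristic polynomial.

(x + 4)^2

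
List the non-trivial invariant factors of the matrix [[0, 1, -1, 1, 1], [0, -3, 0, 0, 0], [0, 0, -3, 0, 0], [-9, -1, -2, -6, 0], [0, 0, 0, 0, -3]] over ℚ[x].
The Jordan structure of A has elementary divisors (x + 3)^3, (x + 3), (x + 3). Arranging the block sizes at each eigenvalue in decreasing order and taking row products gives the invariant factors.

Invariant factors (smallest first, each dividing the next): x + 3, x + 3, (x + 3)^3.

Check: the last factor (x + 3)^3 is the minimal polynomial, and the product (x + 3)^5 is the characteristic polynomial.

x + 3, x + 3, (x + 3)^3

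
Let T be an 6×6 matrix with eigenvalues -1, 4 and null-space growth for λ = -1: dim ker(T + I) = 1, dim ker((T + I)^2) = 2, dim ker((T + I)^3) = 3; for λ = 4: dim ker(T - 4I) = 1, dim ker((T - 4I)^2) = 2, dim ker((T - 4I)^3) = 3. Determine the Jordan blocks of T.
λ = -1: successive nullity increments [1, 1, 1] count blocks of size ≥ k; block sizes are [3].
λ = 4: successive nullity increments [1, 1, 1] count blocks of size ≥ k; block sizes are [3].

Jordan blocks: (-1, 3), (4, 3)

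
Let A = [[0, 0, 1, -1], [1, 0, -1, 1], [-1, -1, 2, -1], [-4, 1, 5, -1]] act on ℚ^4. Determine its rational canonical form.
The invariant factors of A (the non-unit diagonal entries of the Smith normal form of xI - A over ℚ[x]) are (x - 1)(x^3 - 2x + 5), each dividing the next. The characteristic polynomial is their product, (x - 1)(x^3 - 2x + 5).

The rational canonical form is the block-diagonal matrix of companion matrices C(f_i):
R = [[0, 0, 0, 5], [1, 0, 0, -7], [0, 1, 0, 2], [0, 0, 1, 1]].

Note the characteristic polynomial does not split into linear factors over ℚ, so A has no Jordan form over ℚ; the rational canonical form exists over any field.

R = [[0, 0, 0, 5], [1, 0, 0, -7], [0, 1, 0, 2], [0, 0, 1, 1]]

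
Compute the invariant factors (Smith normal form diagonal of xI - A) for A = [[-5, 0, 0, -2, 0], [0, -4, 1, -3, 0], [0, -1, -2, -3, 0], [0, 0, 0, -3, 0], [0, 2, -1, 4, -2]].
x + 3, (x + 2)(x + 3)^2(x + 5)

The Jordan structure of A has elementary divisors (x + 5), (x + 3)^2, (x + 3), (x + 2). Arranging the block sizes at each eigenvalue in decreasing order and taking row products gives the invariant factors.

Invariant factors (smallest first, each dividing the next): x + 3, (x + 2)(x + 3)^2(x + 5).

Check: the last factor (x + 2)(x + 3)^2(x + 5) is the minimal polynomial, and the product (x + 2)(x + 3)^3(x + 5) is the characteristic polynomial.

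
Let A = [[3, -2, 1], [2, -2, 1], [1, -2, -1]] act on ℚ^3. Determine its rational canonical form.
The invariant factors of A (the non-unit diagonal entries of the Smith normal form of xI - A over ℚ[x]) are (x - 2)(x^2 + 2x + 2), each dividing the next. The characteristic polynomial is their product, (x - 2)(x^2 + 2x + 2).

The rational canonical form is the block-diagonal matrix of companion matrices C(f_i):
R = [[0, 0, 4], [1, 0, 2], [0, 1, 0]].

Note the characteristic polynomial does not split into linear factors over ℚ, so A has no Jordan form over ℚ; the rational canonical form exists over any field.

R = [[0, 0, 4], [1, 0, 2], [0, 1, 0]]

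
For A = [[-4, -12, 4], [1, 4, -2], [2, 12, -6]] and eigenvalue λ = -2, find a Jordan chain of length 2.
We seek v_1 ∈ ker((A + 2I)^2) \ ker(A + 2I), then set v_{i+1} = (A + 2I) v_i.

One such chain is v_1 = [[1, 0, 0]]^T, v_2 = [[-2, 1, 2]]^T. Check: (A + 2I) v_2 = [[0, 0, 0]]^T = 0.

v_1 = [[1, 0, 0]]^T, v_2 = [[-2, 1, 2]]^T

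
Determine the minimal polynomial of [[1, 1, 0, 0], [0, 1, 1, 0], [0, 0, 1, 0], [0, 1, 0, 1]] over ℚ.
m_A(x) = (x - 1)^3

The characteristic polynomial factors as (x - 1)^4. The minimal polynomial is ∏(x - λ)^{k_λ} where k_λ is the size of the largest Jordan block at λ.

For λ = 1: rank(A - I) = 2, and the largest Jordan block has size 3 (the smallest k with rank((A - I)^k) = rank((A - I)^(k+1))).

So m_A(x) = (x - 1)^3.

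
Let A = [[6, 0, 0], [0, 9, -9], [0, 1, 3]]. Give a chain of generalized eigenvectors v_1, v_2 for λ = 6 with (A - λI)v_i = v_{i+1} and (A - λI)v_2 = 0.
We seek v_1 ∈ ker((A - 6I)^2) \ ker(A - 6I), then set v_{i+1} = (A - 6I) v_i.

One such chain is v_1 = [[-2, 7, 2]]^T, v_2 = [[0, 3, 1]]^T. Check: (A - 6I) v_2 = [[0, 0, 0]]^T = 0.

v_1 = [[-2, 7, 2]]^T, v_2 = [[0, 3, 1]]^T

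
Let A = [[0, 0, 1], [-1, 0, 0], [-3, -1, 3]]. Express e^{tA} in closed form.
A has Jordan form J = [[1, 1, 0], [0, 1, 1], [0, 0, 1]] with A = PJP^{-1}, so e^{tA} = P e^{tJ} P^{-1}.

For a Jordan block J_k(λ), e^{tJ_k(λ)} = e^{λt} · (I + tN + t^2 N^2/2! + ... + t^{k-1} N^{k-1}/(k-1)!) where N is the nilpotent superdiagonal part.

Assembling the blocks and conjugating back gives the entries of e^{tA} as shown above.

e^{tA} = [[(-t^2 - t + 1)*e^{t}, -t^2*e^{t}/2, t*(t + 2)*e^{t}/2], [t*(t - 1)*e^{t}, (t^2/2 - t + 1)*e^{t}, -t^2*e^{t}/2], [t*(-t - 3)*e^{t}, t*(-t - 2)*e^{t}/2, (t^2 + 4*t + 2)*e^{t}/2]]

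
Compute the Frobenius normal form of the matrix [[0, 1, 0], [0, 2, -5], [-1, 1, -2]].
R = [[0, 0, 5], [1, 0, -1], [0, 1, 0]]

The invariant factors of A (the non-unit diagonal entries of the Smith normal form of xI - A over ℚ[x]) are x^3 + x - 5, each dividing the next. The characteristic polynomial is their product, x^3 + x - 5.

The rational canonical form is the block-diagonal matrix of companion matrices C(f_i):
R = [[0, 0, 5], [1, 0, -1], [0, 1, 0]].

Note the characteristic polynomial does not split into linear factors over ℚ, so A has no Jordan form over ℚ; the rational canonical form exists over any field.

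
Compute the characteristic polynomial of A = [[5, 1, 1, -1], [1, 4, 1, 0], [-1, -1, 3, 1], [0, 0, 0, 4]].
xI - A = [[x - 5, -1, -1, 1], [-1, x - 4, -1, 0], [1, 1, x - 3, -1], [0, 0, 0, x - 4]].

Expanding det(xI - A) along the first row:
det(xI - A) = + (x - 5)·det([[x - 4, -1, 0], [1, x - 3, -1], [0, 0, x - 4]]) - (-1)·det([[-1, -1, 0], [1, x - 3, -1], [0, 0, x - 4]]) + (-1)·det([[-1, x - 4, 0], [1, 1, -1], [0, 0, x - 4]]) - (1)·det([[-1, x - 4, -1], [1, 1, x - 3], [0, 0, 0]]).

Evaluating gives χ_A(x) = x^4 - 16x^3 + 96x^2 - 256x + 256 = (x - 4)^4.

χ_A(x) = (x - 4)^4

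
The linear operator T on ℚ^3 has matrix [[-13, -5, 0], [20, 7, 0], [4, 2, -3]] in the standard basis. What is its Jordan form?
The characteristic polynomial is det(xI - A) = (x + 3)^3, so the eigenvalues are -3 (algebraic multiplicity 3).

For λ = -3: rank(A + 3I) = 1, rank((A + 3I)^2) = 0. The eigenspace has dimension 3 - 1 = 2, so there are 2 Jordan blocks; the rank sequence gives block sizes [2, 1].

Assembling the blocks gives the Jordan form J above.

J = [[-3, 1, 0], [0, -3, 0], [0, 0, -3]]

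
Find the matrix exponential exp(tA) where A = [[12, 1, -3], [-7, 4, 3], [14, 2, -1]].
A has Jordan form J = [[5, 1, 0], [0, 5, 0], [0, 0, 5]] with A = PJP^{-1}, so e^{tA} = P e^{tJ} P^{-1}.

For a Jordan block J_k(λ), e^{tJ_k(λ)} = e^{λt} · (I + tN + t^2 N^2/2! + ... + t^{k-1} N^{k-1}/(k-1)!) where N is the nilpotent superdiagonal part.

Assembling the blocks and conjugating back gives the entries of e^{tA} as shown above.

e^{tA} = [[(7*t + 1)*e^{5*t}, t*e^{5*t}, -3*t*e^{5*t}], [-7*t*e^{5*t}, (1 - t)*e^{5*t}, 3*t*e^{5*t}], [14*t*e^{5*t}, 2*t*e^{5*t}, (1 - 6*t)*e^{5*t}]]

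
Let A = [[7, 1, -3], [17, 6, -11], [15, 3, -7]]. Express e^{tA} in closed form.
A has Jordan form J = [[2, 1, 0], [0, 2, 1], [0, 0, 2]] with A = PJP^{-1}, so e^{tA} = P e^{tJ} P^{-1}.

For a Jordan block J_k(λ), e^{tJ_k(λ)} = e^{λt} · (I + tN + t^2 N^2/2! + ... + t^{k-1} N^{k-1}/(k-1)!) where N is the nilpotent superdiagonal part.

Assembling the blocks and conjugating back gives the entries of e^{tA} as shown above.

e^{tA} = [[(-3*t^2 + 10*t + 2)*e^{2*t}/2, t*e^{2*t}, t*(t - 6)*e^{2*t}/2], [t*(17 - 6*t)*e^{2*t}, (4*t + 1)*e^{2*t}, t*(2*t - 11)*e^{2*t}], [3*t*(10 - 3*t)*e^{2*t}/2, 3*t*e^{2*t}, (3*t^2 - 18*t + 2)*e^{2*t}/2]]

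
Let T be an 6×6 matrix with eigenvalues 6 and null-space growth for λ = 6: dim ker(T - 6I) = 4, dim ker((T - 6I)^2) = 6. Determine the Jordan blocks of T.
Jordan blocks: (6, 2), (6, 2), (6, 1), (6, 1)

λ = 6: successive nullity increments [4, 2] count blocks of size ≥ k; block sizes are [2, 2, 1, 1].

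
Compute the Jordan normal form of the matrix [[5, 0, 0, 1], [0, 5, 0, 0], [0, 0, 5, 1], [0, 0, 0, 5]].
The characteristic polynomial is det(xI - A) = (x - 5)^4, so the eigenvalues are 5 (algebraic multiplicity 4).

For λ = 5: rank(A - 5I) = 1, rank((A - 5I)^2) = 0. The eigenspace has dimension 4 - 1 = 3, so there are 3 Jordan blocks; the rank sequence gives block sizes [2, 1, 1].

Assembling the blocks gives the Jordan form J above.

J = [[5, 1, 0, 0], [0, 5, 0, 0], [0, 0, 5, 0], [0, 0, 0, 5]]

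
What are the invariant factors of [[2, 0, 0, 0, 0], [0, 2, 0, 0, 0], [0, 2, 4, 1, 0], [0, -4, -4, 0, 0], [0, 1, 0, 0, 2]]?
The Jordan structure of A has elementary divisors (x - 2)^2, (x - 2)^2, (x - 2). Arranging the block sizes at each eigenvalue in decreasing order and taking row products gives the invariant factors.

Invariant factors (smallest first, each dividing the next): x - 2, (x - 2)^2, (x - 2)^2.

Check: the last factor (x - 2)^2 is the minimal polynomial, and the product (x - 2)^5 is the characteristic polynomial.

x - 2, (x - 2)^2, (x - 2)^2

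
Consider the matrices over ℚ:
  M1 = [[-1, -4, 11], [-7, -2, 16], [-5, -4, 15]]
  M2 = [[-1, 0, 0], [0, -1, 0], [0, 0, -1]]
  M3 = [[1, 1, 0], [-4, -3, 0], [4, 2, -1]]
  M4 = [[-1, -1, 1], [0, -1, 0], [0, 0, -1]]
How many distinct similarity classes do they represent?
3 classes: {M1}, {M2}, {M3, M4}

Characteristic polynomials: χ_{M1} = (x - 4)^3, χ_{M2} = (x + 1)^3, χ_{M3} = (x + 1)^3, χ_{M4} = (x + 1)^3.

{M1}: invariant factors (x - 4)^3.

{M2}: invariant factors x + 1, x + 1, x + 1.

{M3, M4}: invariant factors x + 1, (x + 1)^2.

Matrices are similar if and only if their invariant-factor lists agree; the partition into similarity classes is {M1}, {M2}, {M3, M4}.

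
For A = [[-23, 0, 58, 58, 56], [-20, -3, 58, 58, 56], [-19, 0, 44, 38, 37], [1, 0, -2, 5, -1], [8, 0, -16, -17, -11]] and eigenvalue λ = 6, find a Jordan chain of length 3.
We seek v_1 ∈ ker((A - 6I)^3) \ ker((A - 6I)^2), then set v_{i+1} = (A - 6I) v_i.

One such chain is v_1 = [[-2, -2, -2, 1, 0]]^T, v_2 = [[0, 0, 0, 1, -1]]^T, v_3 = [[2, 2, 1, 0, 0]]^T. Check: (A - 6I) v_3 = [[0, 0, 0, 0, 0]]^T = 0.

v_1 = [[-2, -2, -2, 1, 0]]^T, v_2 = [[0, 0, 0, 1, -1]]^T, v_3 = [[2, 2, 1, 0, 0]]^T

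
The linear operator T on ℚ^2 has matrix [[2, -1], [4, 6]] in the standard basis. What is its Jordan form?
The characteristic polynomial is det(xI - A) = (x - 4)^2, so the eigenvalues are 4 (algebraic multiplicity 2).

For λ = 4: rank(A - 4I) = 1, rank((A - 4I)^2) = 0. The eigenspace has dimension 2 - 1 = 1, so there is 1 Jordan block; the rank sequence gives block sizes [2].

Assembling the blocks gives the Jordan form J above.

J = [[4, 1], [0, 4]]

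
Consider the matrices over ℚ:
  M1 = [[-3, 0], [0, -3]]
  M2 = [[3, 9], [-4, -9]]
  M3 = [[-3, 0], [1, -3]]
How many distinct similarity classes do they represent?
Characteristic polynomials: χ_{M1} = (x + 3)^2, χ_{M2} = (x + 3)^2, χ_{M3} = (x + 3)^2.

{M1}: invariant factors x + 3, x + 3.

{M2, M3}: invariant factors (x + 3)^2.

Matrices are similar if and only if their invariant-factor lists agree; the partition into similarity classes is {M1}, {M2, M3}.

2 classes: {M1}, {M2, M3}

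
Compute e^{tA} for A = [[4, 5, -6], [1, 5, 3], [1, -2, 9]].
e^{tA} = [[(3*t^2 - 4*t + 2)*e^{6*t}/2, t*(10 - 3*t)*e^{6*t}/2, 3*t*(3*t - 4)*e^{6*t}/2], [t*e^{6*t}, (1 - t)*e^{6*t}, 3*t*e^{6*t}], [t*(2 - t)*e^{6*t}/2, t*(t - 4)*e^{6*t}/2, (-3*t^2 + 6*t + 2)*e^{6*t}/2]]

A has Jordan form J = [[6, 1, 0], [0, 6, 1], [0, 0, 6]] with A = PJP^{-1}, so e^{tA} = P e^{tJ} P^{-1}.

For a Jordan block J_k(λ), e^{tJ_k(λ)} = e^{λt} · (I + tN + t^2 N^2/2! + ... + t^{k-1} N^{k-1}/(k-1)!) where N is the nilpotent superdiagonal part.

Assembling the blocks and conjugating back gives the entries of e^{tA} as shown above.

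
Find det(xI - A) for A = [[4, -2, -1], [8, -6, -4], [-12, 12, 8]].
xI - A = [[x - 4, 2, 1], [-8, x + 6, 4], [12, -12, x - 8]].

Expanding det(xI - A) along the first row:
det(xI - A) = + (x - 4)·det([[x + 6, 4], [-12, x - 8]]) - (2)·det([[-8, 4], [12, x - 8]]) + (1)·det([[-8, x + 6], [12, -12]]).

Evaluating gives χ_A(x) = x^3 - 6x^2 + 12x - 8 = (x - 2)^3.

χ_A(x) = (x - 2)^3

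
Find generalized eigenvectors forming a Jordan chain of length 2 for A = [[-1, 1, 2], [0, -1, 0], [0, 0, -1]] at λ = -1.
v_1 = [[2, 5, -2]]^T, v_2 = [[1, 0, 0]]^T

We seek v_1 ∈ ker((A + I)^2) \ ker(A + I), then set v_{i+1} = (A + I) v_i.

One such chain is v_1 = [[2, 5, -2]]^T, v_2 = [[1, 0, 0]]^T. Check: (A + I) v_2 = [[0, 0, 0]]^T = 0.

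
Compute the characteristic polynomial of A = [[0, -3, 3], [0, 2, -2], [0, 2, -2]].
χ_A(x) = x^3

xI - A = [[x, 3, -3], [0, x - 2, 2], [0, -2, x + 2]].

Expanding det(xI - A) along the first row:
det(xI - A) = + (x)·det([[x - 2, 2], [-2, x + 2]]) - (3)·det([[0, 2], [0, x + 2]]) + (-3)·det([[0, x - 2], [0, -2]]).

Evaluating gives χ_A(x) = x^3.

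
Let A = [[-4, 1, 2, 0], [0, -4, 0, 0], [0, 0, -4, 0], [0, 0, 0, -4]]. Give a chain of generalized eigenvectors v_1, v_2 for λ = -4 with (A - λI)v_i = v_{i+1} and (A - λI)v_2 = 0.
v_1 = [[-2, 1, 0, 2]]^T, v_2 = [[1, 0, 0, 0]]^T

We seek v_1 ∈ ker((A + 4I)^2) \ ker(A + 4I), then set v_{i+1} = (A + 4I) v_i.

One such chain is v_1 = [[-2, 1, 0, 2]]^T, v_2 = [[1, 0, 0, 0]]^T. Check: (A + 4I) v_2 = [[0, 0, 0, 0]]^T = 0.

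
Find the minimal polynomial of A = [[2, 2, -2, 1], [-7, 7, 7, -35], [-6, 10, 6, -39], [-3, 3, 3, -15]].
m_A(x) = x^3

The characteristic polynomial factors as x^4. The minimal polynomial is ∏(x - λ)^{k_λ} where k_λ is the size of the largest Jordan block at λ.

For λ = 0: rank(A) = 2, and the largest Jordan block has size 3 (the smallest k with rank(A^k) = rank(A^(k+1))).

So m_A(x) = x^3.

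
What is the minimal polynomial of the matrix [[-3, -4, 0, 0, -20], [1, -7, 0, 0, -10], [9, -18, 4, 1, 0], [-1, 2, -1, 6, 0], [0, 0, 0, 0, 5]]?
m_A(x) = (x - 5)^2(x + 5)^2

The characteristic polynomial factors as (x - 5)^3(x + 5)^2. The minimal polynomial is ∏(x - λ)^{k_λ} where k_λ is the size of the largest Jordan block at λ.

For λ = -5: rank(A + 5I) = 4, and the largest Jordan block has size 2 (the smallest k with rank((A + 5I)^k) = rank((A + 5I)^(k+1))).
For λ = 5: rank(A - 5I) = 3, and the largest Jordan block has size 2 (the smallest k with rank((A - 5I)^k) = rank((A - 5I)^(k+1))).

So m_A(x) = (x - 5)^2(x + 5)^2.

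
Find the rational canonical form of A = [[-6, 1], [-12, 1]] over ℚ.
R = [[0, -6], [1, -5]]

The invariant factors of A (the non-unit diagonal entries of the Smith normal form of xI - A over ℚ[x]) are (x + 2)(x + 3), each dividing the next. The characteristic polynomial is their product, (x + 2)(x + 3).

The rational canonical form is the block-diagonal matrix of companion matrices C(f_i):
R = [[0, -6], [1, -5]].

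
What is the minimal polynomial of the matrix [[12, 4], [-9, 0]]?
The characteristic polynomial factors as (x - 6)^2. The minimal polynomial is ∏(x - λ)^{k_λ} where k_λ is the size of the largest Jordan block at λ.

For λ = 6: rank(A - 6I) = 1, and the largest Jordan block has size 2 (the smallest k with rank((A - 6I)^k) = rank((A - 6I)^(k+1))).

So m_A(x) = (x - 6)^2.

m_A(x) = (x - 6)^2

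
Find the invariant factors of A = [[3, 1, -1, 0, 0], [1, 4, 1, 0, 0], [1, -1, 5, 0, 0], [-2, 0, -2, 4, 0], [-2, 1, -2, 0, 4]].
x - 4, x - 4, (x - 4)^3

The Jordan structure of A has elementary divisors (x - 4)^3, (x - 4), (x - 4). Arranging the block sizes at each eigenvalue in decreasing order and taking row products gives the invariant factors.

Invariant factors (smallest first, each dividing the next): x - 4, x - 4, (x - 4)^3.

Check: the last factor (x - 4)^3 is the minimal polynomial, and the product (x - 4)^5 is the characteristic polynomial.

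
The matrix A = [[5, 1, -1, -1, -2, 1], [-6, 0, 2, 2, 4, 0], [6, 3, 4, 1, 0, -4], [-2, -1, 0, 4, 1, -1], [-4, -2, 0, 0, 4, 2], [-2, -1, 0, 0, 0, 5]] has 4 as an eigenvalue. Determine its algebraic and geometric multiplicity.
algebraic multiplicity 4, geometric multiplicity 2

The characteristic polynomial is (x - 4)^4(x - 3)^2, so the factor x - 4 appears with exponent 4: the algebraic multiplicity is 4.

rank(A - 4I) = 4, so the eigenspace has dimension 6 - 4 = 2: the geometric multiplicity is 2.

Since 2 < 4, A is not diagonalizable.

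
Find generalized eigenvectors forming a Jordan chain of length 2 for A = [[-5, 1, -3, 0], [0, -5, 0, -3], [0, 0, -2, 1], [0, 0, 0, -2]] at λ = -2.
We seek v_1 ∈ ker((A + 2I)^2) \ ker(A + 2I), then set v_{i+1} = (A + 2I) v_i.

One such chain is v_1 = [[0, -1, 0, 1]]^T, v_2 = [[-1, 0, 1, 0]]^T. Check: (A + 2I) v_2 = [[0, 0, 0, 0]]^T = 0.

v_1 = [[0, -1, 0, 1]]^T, v_2 = [[-1, 0, 1, 0]]^T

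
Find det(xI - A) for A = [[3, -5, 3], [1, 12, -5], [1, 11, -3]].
χ_A(x) = (x - 4)^3

xI - A = [[x - 3, 5, -3], [-1, x - 12, 5], [-1, -11, x + 3]].

Expanding det(xI - A) along the first row:
det(xI - A) = + (x - 3)·det([[x - 12, 5], [-11, x + 3]]) - (5)·det([[-1, 5], [-1, x + 3]]) + (-3)·det([[-1, x - 12], [-1, -11]]).

Evaluating gives χ_A(x) = x^3 - 12x^2 + 48x - 64 = (x - 4)^3.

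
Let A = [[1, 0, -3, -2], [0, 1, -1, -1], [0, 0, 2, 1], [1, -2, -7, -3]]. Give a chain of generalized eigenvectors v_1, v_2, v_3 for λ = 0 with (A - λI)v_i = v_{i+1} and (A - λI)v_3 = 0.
v_1 = [[-1, 1, -1, 1]]^T, v_2 = [[0, 1, -1, 1]]^T, v_3 = [[1, 1, -1, 2]]^T

We seek v_1 ∈ ker(A^3) \ ker(A^2), then set v_{i+1} = A v_i.

One such chain is v_1 = [[-1, 1, -1, 1]]^T, v_2 = [[0, 1, -1, 1]]^T, v_3 = [[1, 1, -1, 2]]^T. Check: A v_3 = [[0, 0, 0, 0]]^T = 0.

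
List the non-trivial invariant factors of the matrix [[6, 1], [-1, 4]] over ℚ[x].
The Jordan structure of A has elementary divisors (x - 5)^2. Arranging the block sizes at each eigenvalue in decreasing order and taking row products gives the invariant factors.

Invariant factors (smallest first, each dividing the next): (x - 5)^2.

Check: the last factor (x - 5)^2 is the minimal polynomial, and the product (x - 5)^2 is the characteristic polynomial.

(x - 5)^2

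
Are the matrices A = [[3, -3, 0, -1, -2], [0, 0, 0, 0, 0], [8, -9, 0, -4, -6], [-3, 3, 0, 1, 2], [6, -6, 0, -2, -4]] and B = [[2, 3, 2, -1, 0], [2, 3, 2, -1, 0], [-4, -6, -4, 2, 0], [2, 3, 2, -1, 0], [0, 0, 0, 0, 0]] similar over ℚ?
Both have characteristic polynomial x^5 and minimal polynomial x^2. But rank(A) = 2 for A while rank(B) = 1 for B, so the number of Jordan blocks at λ = 0 differs. A and B are not similar.

No.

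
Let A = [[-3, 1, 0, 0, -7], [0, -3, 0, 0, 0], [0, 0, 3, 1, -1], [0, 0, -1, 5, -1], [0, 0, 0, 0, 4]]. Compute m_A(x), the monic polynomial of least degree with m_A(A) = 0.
The characteristic polynomial factors as (x - 4)^3(x + 3)^2. The minimal polynomial is ∏(x - λ)^{k_λ} where k_λ is the size of the largest Jordan block at λ.

For λ = -3: rank(A + 3I) = 4, and the largest Jordan block has size 2 (the smallest k with rank((A + 3I)^k) = rank((A + 3I)^(k+1))).
For λ = 4: rank(A - 4I) = 3, and the largest Jordan block has size 2 (the smallest k with rank((A - 4I)^k) = rank((A - 4I)^(k+1))).

So m_A(x) = (x - 4)^2(x + 3)^2.

m_A(x) = (x - 4)^2(x + 3)^2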